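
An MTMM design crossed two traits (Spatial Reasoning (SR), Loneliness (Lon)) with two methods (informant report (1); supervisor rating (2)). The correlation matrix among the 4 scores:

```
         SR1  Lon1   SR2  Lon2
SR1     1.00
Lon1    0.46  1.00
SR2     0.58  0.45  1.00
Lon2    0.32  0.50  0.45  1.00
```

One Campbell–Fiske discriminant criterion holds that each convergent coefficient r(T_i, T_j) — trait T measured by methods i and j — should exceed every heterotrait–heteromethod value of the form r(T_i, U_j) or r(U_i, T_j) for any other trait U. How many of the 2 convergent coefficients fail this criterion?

Checking each validity diagonal entry against its comparison values:
SR (methods 1·2): 0.58 vs {0.32, 0.45} → pass.
Lon (methods 1·2): 0.50 vs {0.45, 0.32} → pass.
0 of 2 fail.

0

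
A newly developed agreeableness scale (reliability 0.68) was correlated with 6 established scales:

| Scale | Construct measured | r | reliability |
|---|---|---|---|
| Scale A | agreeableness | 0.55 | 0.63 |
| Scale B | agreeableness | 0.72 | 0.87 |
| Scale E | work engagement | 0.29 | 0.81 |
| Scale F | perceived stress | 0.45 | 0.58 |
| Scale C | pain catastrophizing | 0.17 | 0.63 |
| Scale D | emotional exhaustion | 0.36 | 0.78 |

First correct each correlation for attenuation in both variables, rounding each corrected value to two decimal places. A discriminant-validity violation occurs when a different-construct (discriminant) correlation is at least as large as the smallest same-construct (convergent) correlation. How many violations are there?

0

Disattenuated r (r / √(r_scale · r_new)):
  Scale A (conv): 0.55 / √(0.63·0.68) = 0.84
  Scale B (conv): 0.72 / √(0.87·0.68) = 0.94
  Scale E (disc): 0.29 / √(0.81·0.68) = 0.39
  Scale F (disc): 0.45 / √(0.58·0.68) = 0.72
  Scale C (disc): 0.17 / √(0.63·0.68) = 0.26
  Scale D (disc): 0.36 / √(0.78·0.68) = 0.49
Smallest convergent = 0.84. Discriminant values: 0.39, 0.72, 0.26, 0.49; count ≥ 0.84 → 0.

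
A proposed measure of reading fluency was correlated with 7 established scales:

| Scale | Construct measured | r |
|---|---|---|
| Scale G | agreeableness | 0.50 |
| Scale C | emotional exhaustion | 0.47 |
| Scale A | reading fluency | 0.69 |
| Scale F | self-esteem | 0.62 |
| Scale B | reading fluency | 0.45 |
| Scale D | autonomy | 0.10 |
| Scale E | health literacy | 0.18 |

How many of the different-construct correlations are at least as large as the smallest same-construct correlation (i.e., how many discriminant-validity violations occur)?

3

Convergent (same construct = reading fluency): Scale A, Scale B.
Smallest convergent = 0.45. Discriminant values: 0.50, 0.47, 0.62, 0.10, 0.18; count ≥ 0.45 → 3.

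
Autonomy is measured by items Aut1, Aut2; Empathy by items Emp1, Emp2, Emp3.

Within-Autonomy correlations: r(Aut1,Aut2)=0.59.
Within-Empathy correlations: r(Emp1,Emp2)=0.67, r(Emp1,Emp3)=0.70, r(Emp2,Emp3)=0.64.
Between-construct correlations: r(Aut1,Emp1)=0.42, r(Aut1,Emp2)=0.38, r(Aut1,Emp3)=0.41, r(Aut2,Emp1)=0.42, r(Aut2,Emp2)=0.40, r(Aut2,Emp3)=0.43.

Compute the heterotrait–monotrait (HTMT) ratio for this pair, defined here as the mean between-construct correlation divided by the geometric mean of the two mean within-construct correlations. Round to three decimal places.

Mean between = 2.46/6 = 0.4100.
Mean within-Aut = 0.59/1 = 0.5900; mean within-Emp = 2.01/3 = 0.6700.
Geometric mean = √(0.5900 × 0.6700) = 0.6287.
HTMT = 0.4100 / 0.6287 = 0.652.

0.652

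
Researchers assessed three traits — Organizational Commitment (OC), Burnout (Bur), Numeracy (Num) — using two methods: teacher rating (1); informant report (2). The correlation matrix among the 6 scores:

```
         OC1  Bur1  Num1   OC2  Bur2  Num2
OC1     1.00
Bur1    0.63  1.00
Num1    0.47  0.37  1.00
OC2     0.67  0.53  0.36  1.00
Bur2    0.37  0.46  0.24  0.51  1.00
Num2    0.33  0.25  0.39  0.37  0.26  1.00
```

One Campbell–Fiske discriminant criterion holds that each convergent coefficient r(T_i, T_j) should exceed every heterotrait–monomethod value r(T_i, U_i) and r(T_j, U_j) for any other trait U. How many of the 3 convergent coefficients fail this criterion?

2

Checking each validity diagonal entry against its comparison values:
OC (methods 1·2): 0.67 vs {0.63, 0.51, 0.47, 0.37} → pass.
Bur (methods 1·2): 0.46 vs {0.63, 0.51, 0.37, 0.26} → fail.
Num (methods 1·2): 0.39 vs {0.47, 0.37, 0.37, 0.26} → fail.
2 of 3 fail.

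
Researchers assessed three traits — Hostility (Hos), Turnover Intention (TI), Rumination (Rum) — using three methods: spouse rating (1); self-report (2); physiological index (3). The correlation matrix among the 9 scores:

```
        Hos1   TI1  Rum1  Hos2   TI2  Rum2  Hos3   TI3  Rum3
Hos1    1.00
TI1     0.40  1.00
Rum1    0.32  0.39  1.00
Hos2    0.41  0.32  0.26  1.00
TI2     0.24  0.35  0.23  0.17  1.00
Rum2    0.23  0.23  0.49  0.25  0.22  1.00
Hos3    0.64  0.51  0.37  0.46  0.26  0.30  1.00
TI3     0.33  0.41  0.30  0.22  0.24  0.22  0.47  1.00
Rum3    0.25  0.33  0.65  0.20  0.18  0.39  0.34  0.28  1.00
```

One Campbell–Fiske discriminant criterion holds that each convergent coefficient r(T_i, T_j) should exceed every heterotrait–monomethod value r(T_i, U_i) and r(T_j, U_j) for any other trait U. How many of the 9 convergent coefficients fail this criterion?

Convergent coefficients and their comparison sets:
Hos (methods 1·2): 0.41 vs {0.40, 0.17, 0.32, 0.25} → pass.
Hos (methods 1·3): 0.64 vs {0.40, 0.47, 0.32, 0.34} → pass.
Hos (methods 2·3): 0.46 vs {0.17, 0.47, 0.25, 0.34} → fail.
TI (methods 1·2): 0.35 vs {0.40, 0.17, 0.39, 0.22} → fail.
TI (methods 1·3): 0.41 vs {0.40, 0.47, 0.39, 0.28} → fail.
TI (methods 2·3): 0.24 vs {0.17, 0.47, 0.22, 0.28} → fail.
Rum (methods 1·2): 0.49 vs {0.32, 0.25, 0.39, 0.22} → pass.
Rum (methods 1·3): 0.65 vs {0.32, 0.34, 0.39, 0.28} → pass.
Rum (methods 2·3): 0.39 vs {0.25, 0.34, 0.22, 0.28} → pass.
4 of 9 fail.

4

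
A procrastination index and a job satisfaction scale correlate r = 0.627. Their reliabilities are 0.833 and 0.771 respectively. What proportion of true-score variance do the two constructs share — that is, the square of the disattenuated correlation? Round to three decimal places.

Disattenuated r = 0.627 / √(0.833 × 0.771) = 0.627 / 0.8014 = 0.7824.
Shared true-score variance = 0.7824² = 0.6121 ≈ 0.612.

0.612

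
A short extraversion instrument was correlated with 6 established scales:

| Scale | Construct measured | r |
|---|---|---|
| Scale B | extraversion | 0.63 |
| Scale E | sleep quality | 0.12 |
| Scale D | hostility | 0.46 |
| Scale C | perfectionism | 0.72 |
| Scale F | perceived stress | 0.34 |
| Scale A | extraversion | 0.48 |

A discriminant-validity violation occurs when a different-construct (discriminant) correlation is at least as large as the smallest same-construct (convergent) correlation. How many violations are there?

1

Convergent (same construct = extraversion): Scale B, Scale A.
Smallest convergent = 0.48. Discriminant values: 0.12, 0.46, 0.72, 0.34; count ≥ 0.48 → 1.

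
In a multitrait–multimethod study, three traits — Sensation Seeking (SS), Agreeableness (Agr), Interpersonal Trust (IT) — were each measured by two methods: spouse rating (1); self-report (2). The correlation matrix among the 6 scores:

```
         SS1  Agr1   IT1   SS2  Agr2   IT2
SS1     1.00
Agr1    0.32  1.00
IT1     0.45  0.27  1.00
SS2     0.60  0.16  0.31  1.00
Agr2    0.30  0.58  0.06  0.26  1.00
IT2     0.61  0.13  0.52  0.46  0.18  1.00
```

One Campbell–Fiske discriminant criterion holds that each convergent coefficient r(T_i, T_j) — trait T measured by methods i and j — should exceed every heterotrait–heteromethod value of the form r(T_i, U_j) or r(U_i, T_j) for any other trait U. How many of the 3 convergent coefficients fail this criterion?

2

Each convergent coefficient versus the relevant comparison correlations:
SS (methods 1·2): 0.60 vs {0.30, 0.16, 0.61, 0.31} → fail.
Agr (methods 1·2): 0.58 vs {0.16, 0.30, 0.13, 0.06} → pass.
IT (methods 1·2): 0.52 vs {0.31, 0.61, 0.06, 0.13} → fail.
2 of 3 fail.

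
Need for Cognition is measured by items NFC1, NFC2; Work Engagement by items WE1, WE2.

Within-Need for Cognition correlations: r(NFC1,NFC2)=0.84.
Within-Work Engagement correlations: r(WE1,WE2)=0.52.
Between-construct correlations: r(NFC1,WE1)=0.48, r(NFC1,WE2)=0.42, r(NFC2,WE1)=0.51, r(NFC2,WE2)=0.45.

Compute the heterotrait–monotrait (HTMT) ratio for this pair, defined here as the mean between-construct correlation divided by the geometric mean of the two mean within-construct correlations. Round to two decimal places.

Mean between = 1.86/4 = 0.4650.
Mean within-NFC = 0.84/1 = 0.8400; mean within-WE = 0.52/1 = 0.5200.
Geometric mean = √(0.8400 × 0.5200) = 0.6609.
HTMT = 0.4650 / 0.6609 = 0.70.

0.70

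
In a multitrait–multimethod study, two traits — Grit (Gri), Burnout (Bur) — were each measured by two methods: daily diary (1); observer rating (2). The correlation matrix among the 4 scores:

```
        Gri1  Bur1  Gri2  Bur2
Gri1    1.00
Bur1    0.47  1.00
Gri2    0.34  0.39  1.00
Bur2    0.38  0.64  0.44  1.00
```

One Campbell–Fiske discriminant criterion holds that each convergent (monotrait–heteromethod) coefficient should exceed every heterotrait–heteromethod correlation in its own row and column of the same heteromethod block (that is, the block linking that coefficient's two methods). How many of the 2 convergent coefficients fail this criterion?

Each convergent coefficient versus the relevant comparison correlations:
Gri (methods 1·2): 0.34 vs {0.38, 0.39} → fail.
Bur (methods 1·2): 0.64 vs {0.39, 0.38} → pass.
1 of 2 fail.

1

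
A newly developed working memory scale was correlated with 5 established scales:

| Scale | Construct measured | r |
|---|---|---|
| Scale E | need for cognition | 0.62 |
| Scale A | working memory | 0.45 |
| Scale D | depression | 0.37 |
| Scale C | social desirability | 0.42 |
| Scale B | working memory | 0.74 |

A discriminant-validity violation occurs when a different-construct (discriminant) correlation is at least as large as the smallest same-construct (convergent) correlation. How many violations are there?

Convergent (same construct = working memory): Scale A, Scale B.
Smallest convergent = 0.45. Discriminant values: 0.62, 0.37, 0.42; count ≥ 0.45 → 1.

1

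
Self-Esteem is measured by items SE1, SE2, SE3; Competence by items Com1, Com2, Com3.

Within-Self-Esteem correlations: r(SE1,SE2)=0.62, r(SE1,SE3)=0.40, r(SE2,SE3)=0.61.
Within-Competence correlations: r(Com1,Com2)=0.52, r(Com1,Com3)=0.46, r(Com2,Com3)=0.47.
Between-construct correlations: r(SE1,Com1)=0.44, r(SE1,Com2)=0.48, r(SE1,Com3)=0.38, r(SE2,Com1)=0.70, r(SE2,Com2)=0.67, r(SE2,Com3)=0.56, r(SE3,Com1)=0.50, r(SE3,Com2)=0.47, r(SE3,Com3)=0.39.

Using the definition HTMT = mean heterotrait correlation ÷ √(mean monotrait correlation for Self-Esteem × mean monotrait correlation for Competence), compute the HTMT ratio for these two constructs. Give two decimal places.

Between-construct mean = 4.59/9 = 0.5100.
Mean within-SE = 1.63/3 = 0.5433; mean within-Com = 1.45/3 = 0.4833.
Geometric mean = √(0.5433 × 0.4833) = 0.5124.
HTMT = 0.5100 / 0.5124 = 1.00.

1.00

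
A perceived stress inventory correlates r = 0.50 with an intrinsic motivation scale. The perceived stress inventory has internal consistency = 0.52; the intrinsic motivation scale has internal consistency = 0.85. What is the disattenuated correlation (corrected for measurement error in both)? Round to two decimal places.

0.75

r_true = r_obs / √(r_xx · r_yy) = 0.50 / √(0.52 × 0.85) = 0.50 / √0.4420 = 0.50 / 0.6648 ≈ 0.75.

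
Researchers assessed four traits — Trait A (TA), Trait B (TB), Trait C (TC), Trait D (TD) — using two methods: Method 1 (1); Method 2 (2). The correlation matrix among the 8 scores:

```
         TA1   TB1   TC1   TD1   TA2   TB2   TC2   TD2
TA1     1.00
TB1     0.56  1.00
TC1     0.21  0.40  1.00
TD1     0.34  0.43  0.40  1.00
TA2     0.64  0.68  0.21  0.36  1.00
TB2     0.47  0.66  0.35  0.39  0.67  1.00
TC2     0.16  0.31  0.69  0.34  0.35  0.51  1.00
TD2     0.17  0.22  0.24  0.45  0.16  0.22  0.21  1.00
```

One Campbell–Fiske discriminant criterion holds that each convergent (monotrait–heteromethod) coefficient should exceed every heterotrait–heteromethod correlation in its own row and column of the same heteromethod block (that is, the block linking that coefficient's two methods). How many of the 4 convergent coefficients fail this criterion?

2

Each convergent coefficient versus the relevant comparison correlations:
TA (methods 1·2): 0.64 vs {0.47, 0.68, 0.16, 0.21, 0.17, 0.36} → fail.
TB (methods 1·2): 0.66 vs {0.68, 0.47, 0.31, 0.35, 0.22, 0.39} → fail.
TC (methods 1·2): 0.69 vs {0.21, 0.16, 0.35, 0.31, 0.24, 0.34} → pass.
TD (methods 1·2): 0.45 vs {0.36, 0.17, 0.39, 0.22, 0.34, 0.24} → pass.
2 of 4 fail.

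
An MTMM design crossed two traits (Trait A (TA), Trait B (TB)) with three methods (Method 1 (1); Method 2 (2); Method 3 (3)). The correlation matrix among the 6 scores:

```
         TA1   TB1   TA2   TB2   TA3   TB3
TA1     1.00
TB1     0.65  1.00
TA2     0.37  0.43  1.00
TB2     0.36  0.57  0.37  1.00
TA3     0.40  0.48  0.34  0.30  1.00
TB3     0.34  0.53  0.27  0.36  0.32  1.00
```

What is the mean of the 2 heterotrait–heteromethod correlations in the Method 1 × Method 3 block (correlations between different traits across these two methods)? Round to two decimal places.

0.41

HTHM values (method 1 × method 3): 0.34, 0.48; mean = 0.82/2 = 0.41.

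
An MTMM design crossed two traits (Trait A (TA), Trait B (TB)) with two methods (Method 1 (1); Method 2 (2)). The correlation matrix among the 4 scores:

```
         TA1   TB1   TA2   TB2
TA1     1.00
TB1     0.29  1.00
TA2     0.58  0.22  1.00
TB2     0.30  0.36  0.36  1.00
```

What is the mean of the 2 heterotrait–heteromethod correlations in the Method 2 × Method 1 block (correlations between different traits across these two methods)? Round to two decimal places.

HTHM values (method 2 × method 1): 0.22, 0.30; mean = 0.52/2 = 0.26.

0.26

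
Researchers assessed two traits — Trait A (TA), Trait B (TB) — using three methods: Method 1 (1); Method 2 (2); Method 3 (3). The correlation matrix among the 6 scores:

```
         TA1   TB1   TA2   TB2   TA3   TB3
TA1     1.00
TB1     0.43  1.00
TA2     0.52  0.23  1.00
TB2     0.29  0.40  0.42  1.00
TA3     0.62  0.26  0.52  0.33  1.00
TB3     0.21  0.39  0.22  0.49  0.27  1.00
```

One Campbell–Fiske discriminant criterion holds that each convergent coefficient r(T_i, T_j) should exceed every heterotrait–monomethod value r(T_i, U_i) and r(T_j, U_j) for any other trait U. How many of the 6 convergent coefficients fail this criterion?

Each convergent coefficient versus the relevant comparison correlations:
TA (methods 1·2): 0.52 vs {0.43, 0.42} → pass.
TA (methods 1·3): 0.62 vs {0.43, 0.27} → pass.
TA (methods 2·3): 0.52 vs {0.42, 0.27} → pass.
TB (methods 1·2): 0.40 vs {0.43, 0.42} → fail.
TB (methods 1·3): 0.39 vs {0.43, 0.27} → fail.
TB (methods 2·3): 0.49 vs {0.42, 0.27} → pass.
2 of 6 fail.

2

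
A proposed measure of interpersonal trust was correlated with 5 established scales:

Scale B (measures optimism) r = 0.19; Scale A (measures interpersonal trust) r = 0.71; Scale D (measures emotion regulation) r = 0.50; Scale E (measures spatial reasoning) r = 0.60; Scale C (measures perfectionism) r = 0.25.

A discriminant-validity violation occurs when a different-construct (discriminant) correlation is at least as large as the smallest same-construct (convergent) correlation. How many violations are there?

Convergent (same construct = interpersonal trust): Scale A.
Smallest convergent = 0.71. Discriminant values: 0.19, 0.50, 0.60, 0.25; count ≥ 0.71 → 0.

0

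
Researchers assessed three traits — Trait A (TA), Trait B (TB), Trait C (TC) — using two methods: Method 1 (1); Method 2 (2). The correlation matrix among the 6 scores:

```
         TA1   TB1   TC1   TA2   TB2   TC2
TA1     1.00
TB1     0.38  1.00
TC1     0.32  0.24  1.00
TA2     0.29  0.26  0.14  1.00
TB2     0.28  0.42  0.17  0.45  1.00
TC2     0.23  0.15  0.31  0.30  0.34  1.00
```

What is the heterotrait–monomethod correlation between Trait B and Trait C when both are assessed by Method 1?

0.24

Different traits, same method: r(TB1, TC1) = 0.24.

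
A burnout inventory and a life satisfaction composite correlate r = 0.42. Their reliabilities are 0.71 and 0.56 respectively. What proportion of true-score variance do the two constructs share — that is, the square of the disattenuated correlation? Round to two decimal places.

Disattenuated r = 0.42 / √(0.71 × 0.56) = 0.42 / 0.6306 = 0.6660.
Shared true-score variance = 0.6660² = 0.4436 ≈ 0.44.

0.44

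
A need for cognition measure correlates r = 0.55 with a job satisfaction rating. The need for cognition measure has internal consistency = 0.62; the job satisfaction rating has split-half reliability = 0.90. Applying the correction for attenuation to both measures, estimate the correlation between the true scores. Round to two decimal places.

0.74

r_true = r_obs / √(r_xx · r_yy) = 0.55 / √(0.62 × 0.90) = 0.55 / √0.5580 = 0.55 / 0.7470 ≈ 0.74.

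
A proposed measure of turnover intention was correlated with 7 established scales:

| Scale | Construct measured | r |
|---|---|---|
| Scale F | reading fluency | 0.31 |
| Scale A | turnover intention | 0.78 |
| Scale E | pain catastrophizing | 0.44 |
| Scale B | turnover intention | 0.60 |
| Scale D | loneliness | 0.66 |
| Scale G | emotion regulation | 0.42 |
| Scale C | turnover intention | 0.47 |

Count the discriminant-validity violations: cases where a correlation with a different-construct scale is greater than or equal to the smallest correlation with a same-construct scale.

Convergent (same construct = turnover intention): Scale A, Scale B, Scale C.
Smallest convergent = 0.47. Discriminant values: 0.31, 0.44, 0.66, 0.42; count ≥ 0.47 → 1.

1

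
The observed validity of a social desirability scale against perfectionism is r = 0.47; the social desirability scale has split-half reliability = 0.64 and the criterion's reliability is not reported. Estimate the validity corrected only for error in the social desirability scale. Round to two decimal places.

0.59

Single correction: r_c = r_obs / √r_xx = 0.47 / √0.64 = 0.47 / 0.8000 ≈ 0.59.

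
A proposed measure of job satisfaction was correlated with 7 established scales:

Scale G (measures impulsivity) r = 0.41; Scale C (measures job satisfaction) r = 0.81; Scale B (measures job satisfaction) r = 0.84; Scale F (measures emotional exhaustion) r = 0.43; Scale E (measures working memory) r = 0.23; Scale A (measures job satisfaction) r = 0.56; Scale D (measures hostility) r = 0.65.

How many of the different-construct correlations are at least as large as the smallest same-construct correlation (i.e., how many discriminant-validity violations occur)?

Convergent (same construct = job satisfaction): Scale C, Scale B, Scale A.
Smallest convergent = 0.56. Discriminant values: 0.41, 0.43, 0.23, 0.65; count ≥ 0.56 → 1.

1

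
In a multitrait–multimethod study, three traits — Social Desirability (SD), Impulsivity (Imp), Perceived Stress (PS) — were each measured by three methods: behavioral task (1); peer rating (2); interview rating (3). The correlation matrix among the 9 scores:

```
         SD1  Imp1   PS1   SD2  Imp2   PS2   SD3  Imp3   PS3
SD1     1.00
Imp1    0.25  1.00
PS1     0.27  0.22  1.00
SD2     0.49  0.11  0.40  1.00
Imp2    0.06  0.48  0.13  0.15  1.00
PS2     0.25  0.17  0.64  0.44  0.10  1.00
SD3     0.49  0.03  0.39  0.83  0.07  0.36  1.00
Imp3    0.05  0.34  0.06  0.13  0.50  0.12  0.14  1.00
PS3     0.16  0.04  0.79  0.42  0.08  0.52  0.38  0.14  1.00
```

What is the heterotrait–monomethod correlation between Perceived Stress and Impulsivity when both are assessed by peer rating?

Different traits, same method: r(PS2, Imp2) = 0.10.

0.10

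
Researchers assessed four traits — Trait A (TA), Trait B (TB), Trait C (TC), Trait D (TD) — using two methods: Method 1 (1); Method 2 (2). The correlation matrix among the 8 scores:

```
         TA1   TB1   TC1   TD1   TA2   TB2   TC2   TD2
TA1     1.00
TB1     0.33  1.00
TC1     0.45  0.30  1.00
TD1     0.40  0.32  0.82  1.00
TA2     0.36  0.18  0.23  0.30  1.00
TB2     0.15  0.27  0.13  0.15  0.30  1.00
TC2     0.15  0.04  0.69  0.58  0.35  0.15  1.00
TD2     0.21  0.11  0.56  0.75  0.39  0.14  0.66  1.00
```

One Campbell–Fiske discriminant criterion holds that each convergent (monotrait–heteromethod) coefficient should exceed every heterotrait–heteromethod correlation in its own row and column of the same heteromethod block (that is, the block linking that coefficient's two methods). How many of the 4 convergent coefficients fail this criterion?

0

Each convergent coefficient versus the relevant comparison correlations:
TA (methods 1·2): 0.36 vs {0.15, 0.18, 0.15, 0.23, 0.21, 0.30} → pass.
TB (methods 1·2): 0.27 vs {0.18, 0.15, 0.04, 0.13, 0.11, 0.15} → pass.
TC (methods 1·2): 0.69 vs {0.23, 0.15, 0.13, 0.04, 0.56, 0.58} → pass.
TD (methods 1·2): 0.75 vs {0.30, 0.21, 0.15, 0.11, 0.58, 0.56} → pass.
0 of 4 fail.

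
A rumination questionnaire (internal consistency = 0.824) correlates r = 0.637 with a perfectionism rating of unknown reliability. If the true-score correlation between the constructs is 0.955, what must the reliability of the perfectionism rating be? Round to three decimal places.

r_true = r_obs / √(r_xx · r_yy) ⇒ 0.955 = 0.637 / √(0.824 · r_yy).
√(0.824 · r_yy) = 0.637 / 0.955 = 0.6670; 0.824 · r_yy = 0.4449; r_yy = 0.4449 / 0.824 ≈ 0.540.

0.540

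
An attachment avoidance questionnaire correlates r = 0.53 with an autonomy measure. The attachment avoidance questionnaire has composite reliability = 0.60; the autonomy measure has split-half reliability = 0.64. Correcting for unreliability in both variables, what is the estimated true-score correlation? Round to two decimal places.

r_true = r_obs / √(r_xx · r_yy) = 0.53 / √(0.60 × 0.64) = 0.53 / √0.3840 = 0.53 / 0.6197 ≈ 0.86.

0.86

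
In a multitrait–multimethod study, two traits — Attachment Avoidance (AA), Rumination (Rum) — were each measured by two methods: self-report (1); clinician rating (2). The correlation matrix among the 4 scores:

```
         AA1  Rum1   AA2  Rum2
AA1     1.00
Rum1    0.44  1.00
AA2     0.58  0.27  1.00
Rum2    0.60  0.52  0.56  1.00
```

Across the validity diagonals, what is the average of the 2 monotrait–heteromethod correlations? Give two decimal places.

0.55

Convergent values: 0.58, 0.52; mean = 1.10/2 = 0.55.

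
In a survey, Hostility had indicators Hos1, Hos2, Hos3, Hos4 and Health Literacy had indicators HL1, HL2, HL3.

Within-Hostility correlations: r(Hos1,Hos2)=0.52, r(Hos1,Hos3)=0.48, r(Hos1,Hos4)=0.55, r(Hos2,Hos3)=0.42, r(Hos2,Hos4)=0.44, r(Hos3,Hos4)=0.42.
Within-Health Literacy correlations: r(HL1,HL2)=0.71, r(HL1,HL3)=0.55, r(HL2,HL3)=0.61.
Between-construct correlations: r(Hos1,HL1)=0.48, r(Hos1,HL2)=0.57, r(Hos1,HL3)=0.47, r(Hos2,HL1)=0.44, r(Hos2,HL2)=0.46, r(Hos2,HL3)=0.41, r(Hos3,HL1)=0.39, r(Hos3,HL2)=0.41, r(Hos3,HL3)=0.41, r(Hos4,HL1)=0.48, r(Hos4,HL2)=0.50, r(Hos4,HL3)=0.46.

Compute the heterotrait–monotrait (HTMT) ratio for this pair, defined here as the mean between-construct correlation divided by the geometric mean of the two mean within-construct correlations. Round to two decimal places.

Between-construct mean = 5.48/12 = 0.4567.
Mean within-Hos = 2.83/6 = 0.4717; mean within-HL = 1.87/3 = 0.6233.
Geometric mean = √(0.4717 × 0.6233) = 0.5422.
HTMT = 0.4567 / 0.5422 = 0.84.

0.84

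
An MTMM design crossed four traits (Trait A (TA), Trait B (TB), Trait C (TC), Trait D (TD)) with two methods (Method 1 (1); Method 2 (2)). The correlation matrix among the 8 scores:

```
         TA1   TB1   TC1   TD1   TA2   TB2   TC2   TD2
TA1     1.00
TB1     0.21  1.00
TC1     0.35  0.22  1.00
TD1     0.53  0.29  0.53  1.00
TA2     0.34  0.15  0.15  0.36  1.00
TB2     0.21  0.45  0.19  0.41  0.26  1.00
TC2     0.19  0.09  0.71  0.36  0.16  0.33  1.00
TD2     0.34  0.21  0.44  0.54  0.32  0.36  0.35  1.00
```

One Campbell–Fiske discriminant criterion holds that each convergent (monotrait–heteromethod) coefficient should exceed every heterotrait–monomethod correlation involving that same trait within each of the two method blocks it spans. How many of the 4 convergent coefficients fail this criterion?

Each convergent coefficient versus the relevant comparison correlations:
TA (methods 1·2): 0.34 vs {0.21, 0.26, 0.35, 0.16, 0.53, 0.32} → fail.
TB (methods 1·2): 0.45 vs {0.21, 0.26, 0.22, 0.33, 0.29, 0.36} → pass.
TC (methods 1·2): 0.71 vs {0.35, 0.16, 0.22, 0.33, 0.53, 0.35} → pass.
TD (methods 1·2): 0.54 vs {0.53, 0.32, 0.29, 0.36, 0.53, 0.35} → pass.
1 of 4 fail.

1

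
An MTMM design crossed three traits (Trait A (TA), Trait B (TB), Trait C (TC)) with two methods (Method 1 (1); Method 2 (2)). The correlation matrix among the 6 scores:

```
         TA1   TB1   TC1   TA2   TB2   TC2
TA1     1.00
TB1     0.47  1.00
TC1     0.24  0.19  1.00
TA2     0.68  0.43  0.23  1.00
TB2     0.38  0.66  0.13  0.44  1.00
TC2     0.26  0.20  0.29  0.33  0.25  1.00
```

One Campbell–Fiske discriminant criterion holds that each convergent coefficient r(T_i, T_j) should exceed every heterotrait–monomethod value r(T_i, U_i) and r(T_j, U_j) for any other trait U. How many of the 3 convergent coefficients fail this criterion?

Convergent coefficients and their comparison sets:
TA (methods 1·2): 0.68 vs {0.47, 0.44, 0.24, 0.33} → pass.
TB (methods 1·2): 0.66 vs {0.47, 0.44, 0.19, 0.25} → pass.
TC (methods 1·2): 0.29 vs {0.24, 0.33, 0.19, 0.25} → fail.
1 of 3 fail.

1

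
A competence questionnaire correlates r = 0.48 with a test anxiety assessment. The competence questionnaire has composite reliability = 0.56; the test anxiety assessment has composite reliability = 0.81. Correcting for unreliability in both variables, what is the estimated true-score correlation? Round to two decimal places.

0.71

r_true = r_obs / √(r_xx · r_yy) = 0.48 / √(0.56 × 0.81) = 0.48 / √0.4536 = 0.48 / 0.6735 ≈ 0.71.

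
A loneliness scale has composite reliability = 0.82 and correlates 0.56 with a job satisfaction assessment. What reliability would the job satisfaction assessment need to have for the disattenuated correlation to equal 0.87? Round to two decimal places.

0.51

r_true = r_obs / √(r_xx · r_yy) ⇒ 0.87 = 0.56 / √(0.82 · r_yy).
√(0.82 · r_yy) = 0.56 / 0.87 = 0.6437; 0.82 · r_yy = 0.4143; r_yy = 0.4143 / 0.82 ≈ 0.51.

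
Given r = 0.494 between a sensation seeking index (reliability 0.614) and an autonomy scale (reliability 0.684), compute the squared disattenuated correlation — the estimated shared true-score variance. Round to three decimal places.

0.581

Disattenuated r = 0.494 / √(0.614 × 0.684) = 0.494 / 0.6481 = 0.7622.
Shared true-score variance = 0.7622² = 0.5809 ≈ 0.581.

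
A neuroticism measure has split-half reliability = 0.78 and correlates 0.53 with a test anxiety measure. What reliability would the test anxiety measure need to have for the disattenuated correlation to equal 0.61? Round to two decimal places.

r_true = r_obs / √(r_xx · r_yy) ⇒ 0.61 = 0.53 / √(0.78 · r_yy).
√(0.78 · r_yy) = 0.53 / 0.61 = 0.8689; 0.78 · r_yy = 0.7550; r_yy = 0.7550 / 0.78 ≈ 0.97.

0.97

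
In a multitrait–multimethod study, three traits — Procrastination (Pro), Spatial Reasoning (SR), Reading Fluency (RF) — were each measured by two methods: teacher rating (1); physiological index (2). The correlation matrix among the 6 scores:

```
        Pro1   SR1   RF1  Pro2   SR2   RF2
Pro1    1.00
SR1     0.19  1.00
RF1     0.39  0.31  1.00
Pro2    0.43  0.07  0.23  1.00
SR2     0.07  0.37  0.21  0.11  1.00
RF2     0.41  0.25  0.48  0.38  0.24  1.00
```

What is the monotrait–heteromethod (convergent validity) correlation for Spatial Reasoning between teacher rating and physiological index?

Same trait (SR), different methods: r(SR1, SR2) = 0.37.

0.37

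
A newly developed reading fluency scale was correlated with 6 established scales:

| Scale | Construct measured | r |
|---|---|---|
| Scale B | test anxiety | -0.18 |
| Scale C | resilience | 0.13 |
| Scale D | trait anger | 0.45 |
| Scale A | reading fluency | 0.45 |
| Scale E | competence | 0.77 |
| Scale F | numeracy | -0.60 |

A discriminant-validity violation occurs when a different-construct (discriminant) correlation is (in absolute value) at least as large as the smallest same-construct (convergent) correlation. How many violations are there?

Convergent (same construct = reading fluency): Scale A.
Smallest convergent = 0.45. Discriminant |r|: 0.18, 0.13, 0.45, 0.77, 0.60; count ≥ 0.45 → 3.

3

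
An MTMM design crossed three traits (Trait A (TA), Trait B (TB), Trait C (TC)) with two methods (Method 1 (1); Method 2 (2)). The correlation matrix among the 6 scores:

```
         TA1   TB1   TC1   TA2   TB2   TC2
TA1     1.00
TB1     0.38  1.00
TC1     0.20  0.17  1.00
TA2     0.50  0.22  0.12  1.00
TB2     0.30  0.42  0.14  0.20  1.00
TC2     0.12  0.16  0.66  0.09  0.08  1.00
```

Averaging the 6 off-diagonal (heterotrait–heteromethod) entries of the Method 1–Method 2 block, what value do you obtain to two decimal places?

HTHM values (method 1 × method 2): 0.30, 0.12, 0.22, 0.16, 0.12, 0.14; mean = 1.06/6 = 0.18.

0.18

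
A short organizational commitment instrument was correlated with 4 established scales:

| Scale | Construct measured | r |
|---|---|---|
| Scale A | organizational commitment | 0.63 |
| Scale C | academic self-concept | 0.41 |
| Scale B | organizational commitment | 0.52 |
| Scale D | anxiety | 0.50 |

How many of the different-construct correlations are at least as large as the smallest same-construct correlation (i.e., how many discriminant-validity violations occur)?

0

Convergent (same construct = organizational commitment): Scale A, Scale B.
Smallest convergent = 0.52. Discriminant values: 0.41, 0.50; count ≥ 0.52 → 0.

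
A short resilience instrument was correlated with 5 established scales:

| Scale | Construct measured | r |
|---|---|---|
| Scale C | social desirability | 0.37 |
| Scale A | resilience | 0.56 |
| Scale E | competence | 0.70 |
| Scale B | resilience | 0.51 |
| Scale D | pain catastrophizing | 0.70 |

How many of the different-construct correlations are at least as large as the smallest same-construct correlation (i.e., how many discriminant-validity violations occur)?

2

Convergent (same construct = resilience): Scale A, Scale B.
Smallest convergent = 0.51. Discriminant values: 0.37, 0.70, 0.70; count ≥ 0.51 → 2.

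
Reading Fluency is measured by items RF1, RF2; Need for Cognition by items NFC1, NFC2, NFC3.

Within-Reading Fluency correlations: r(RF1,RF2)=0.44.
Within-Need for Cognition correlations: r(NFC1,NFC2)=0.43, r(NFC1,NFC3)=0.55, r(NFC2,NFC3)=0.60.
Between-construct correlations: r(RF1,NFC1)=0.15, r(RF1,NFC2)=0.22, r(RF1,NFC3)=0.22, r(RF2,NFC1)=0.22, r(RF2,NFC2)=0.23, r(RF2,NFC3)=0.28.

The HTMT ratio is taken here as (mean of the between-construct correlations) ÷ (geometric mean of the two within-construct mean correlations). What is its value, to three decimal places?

0.457

Between-construct mean = 1.32/6 = 0.2200.
Mean within-RF = 0.44/1 = 0.4400; mean within-NFC = 1.58/3 = 0.5267.
Geometric mean = √(0.4400 × 0.5267) = 0.4814.
HTMT = 0.2200 / 0.4814 = 0.457.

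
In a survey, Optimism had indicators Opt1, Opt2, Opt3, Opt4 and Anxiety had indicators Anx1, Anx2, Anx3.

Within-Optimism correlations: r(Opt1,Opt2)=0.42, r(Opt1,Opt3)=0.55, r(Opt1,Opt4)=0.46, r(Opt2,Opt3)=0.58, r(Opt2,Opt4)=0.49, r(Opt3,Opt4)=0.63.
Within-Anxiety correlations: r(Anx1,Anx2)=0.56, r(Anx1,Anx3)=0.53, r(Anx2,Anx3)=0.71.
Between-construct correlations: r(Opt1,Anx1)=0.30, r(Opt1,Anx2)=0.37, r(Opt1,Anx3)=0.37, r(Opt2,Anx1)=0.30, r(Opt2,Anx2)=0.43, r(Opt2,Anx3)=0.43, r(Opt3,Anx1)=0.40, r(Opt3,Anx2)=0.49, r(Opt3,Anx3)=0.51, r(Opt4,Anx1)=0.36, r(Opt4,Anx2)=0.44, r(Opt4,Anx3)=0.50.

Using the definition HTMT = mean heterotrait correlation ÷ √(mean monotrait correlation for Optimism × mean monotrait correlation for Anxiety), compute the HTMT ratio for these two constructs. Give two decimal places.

Mean heterotrait r = 4.90/12 = 0.4083.
Mean within-Opt = 3.13/6 = 0.5217; mean within-Anx = 1.80/3 = 0.6000.
Geometric mean = √(0.5217 × 0.6000) = 0.5595.
HTMT = 0.4083 / 0.5595 = 0.73.

0.73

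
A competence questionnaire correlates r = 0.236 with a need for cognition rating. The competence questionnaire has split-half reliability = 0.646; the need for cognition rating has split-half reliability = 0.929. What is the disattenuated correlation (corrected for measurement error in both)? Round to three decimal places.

r_true = r_obs / √(r_xx · r_yy) = 0.236 / √(0.646 × 0.929) = 0.236 / √0.600134 = 0.236 / 0.7747 ≈ 0.305.

0.305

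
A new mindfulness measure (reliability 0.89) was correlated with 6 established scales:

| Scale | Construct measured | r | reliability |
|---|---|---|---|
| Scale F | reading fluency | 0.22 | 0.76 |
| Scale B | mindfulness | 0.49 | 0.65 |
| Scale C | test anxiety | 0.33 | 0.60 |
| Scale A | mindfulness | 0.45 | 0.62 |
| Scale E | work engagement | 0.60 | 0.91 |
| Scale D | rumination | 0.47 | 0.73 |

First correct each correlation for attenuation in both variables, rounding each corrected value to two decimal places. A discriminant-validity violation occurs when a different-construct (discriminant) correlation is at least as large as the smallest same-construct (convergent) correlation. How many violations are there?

1

Disattenuated r (r / √(r_scale · r_new)):
  Scale F (disc): 0.22 / √(0.76·0.89) = 0.27
  Scale B (conv): 0.49 / √(0.65·0.89) = 0.64
  Scale C (disc): 0.33 / √(0.60·0.89) = 0.45
  Scale A (conv): 0.45 / √(0.62·0.89) = 0.61
  Scale E (disc): 0.60 / √(0.91·0.89) = 0.67
  Scale D (disc): 0.47 / √(0.73·0.89) = 0.58
Smallest convergent = 0.61. Discriminant values: 0.27, 0.45, 0.67, 0.58; count ≥ 0.61 → 1.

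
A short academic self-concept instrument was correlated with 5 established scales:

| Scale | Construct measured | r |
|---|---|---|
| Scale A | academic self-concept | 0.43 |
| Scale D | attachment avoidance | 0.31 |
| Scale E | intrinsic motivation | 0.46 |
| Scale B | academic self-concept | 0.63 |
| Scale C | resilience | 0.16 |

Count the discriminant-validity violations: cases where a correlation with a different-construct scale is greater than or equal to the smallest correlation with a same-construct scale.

Convergent (same construct = academic self-concept): Scale A, Scale B.
Smallest convergent = 0.43. Discriminant values: 0.31, 0.46, 0.16; count ≥ 0.43 → 1.

1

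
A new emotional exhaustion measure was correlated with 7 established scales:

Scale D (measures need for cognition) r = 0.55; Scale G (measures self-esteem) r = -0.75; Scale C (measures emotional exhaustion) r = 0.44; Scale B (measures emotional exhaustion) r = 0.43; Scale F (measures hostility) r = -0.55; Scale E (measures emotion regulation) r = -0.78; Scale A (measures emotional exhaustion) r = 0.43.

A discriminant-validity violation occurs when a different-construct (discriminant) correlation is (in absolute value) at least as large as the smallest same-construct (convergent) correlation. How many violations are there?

Convergent (same construct = emotional exhaustion): Scale C, Scale B, Scale A.
Smallest convergent = 0.43. Discriminant |r|: 0.55, 0.75, 0.55, 0.78; count ≥ 0.43 → 4.

4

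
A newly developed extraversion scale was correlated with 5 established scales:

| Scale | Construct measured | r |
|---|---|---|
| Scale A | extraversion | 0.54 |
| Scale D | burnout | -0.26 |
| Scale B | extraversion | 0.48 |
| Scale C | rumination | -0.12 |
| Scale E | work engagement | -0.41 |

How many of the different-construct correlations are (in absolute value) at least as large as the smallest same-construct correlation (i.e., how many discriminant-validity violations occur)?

Convergent (same construct = extraversion): Scale A, Scale B.
Smallest convergent = 0.48. Discriminant |r|: 0.26, 0.12, 0.41; count ≥ 0.48 → 0.

0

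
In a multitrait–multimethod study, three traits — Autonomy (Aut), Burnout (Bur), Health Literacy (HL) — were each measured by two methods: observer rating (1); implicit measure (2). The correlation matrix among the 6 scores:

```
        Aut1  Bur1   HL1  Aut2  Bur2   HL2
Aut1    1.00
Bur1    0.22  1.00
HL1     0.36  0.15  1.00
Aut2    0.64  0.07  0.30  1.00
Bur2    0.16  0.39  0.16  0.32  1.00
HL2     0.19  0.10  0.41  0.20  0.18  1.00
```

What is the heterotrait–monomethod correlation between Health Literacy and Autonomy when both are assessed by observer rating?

0.36

Different traits, same method: r(HL1, Aut1) = 0.36.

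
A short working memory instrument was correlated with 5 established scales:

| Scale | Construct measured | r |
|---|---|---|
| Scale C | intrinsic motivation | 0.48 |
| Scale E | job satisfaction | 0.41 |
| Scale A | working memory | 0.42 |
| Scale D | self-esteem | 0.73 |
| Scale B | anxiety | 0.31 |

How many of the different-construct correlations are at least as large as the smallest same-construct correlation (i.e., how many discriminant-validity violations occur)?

2

Convergent (same construct = working memory): Scale A.
Smallest convergent = 0.42. Discriminant values: 0.48, 0.41, 0.73, 0.31; count ≥ 0.42 → 2.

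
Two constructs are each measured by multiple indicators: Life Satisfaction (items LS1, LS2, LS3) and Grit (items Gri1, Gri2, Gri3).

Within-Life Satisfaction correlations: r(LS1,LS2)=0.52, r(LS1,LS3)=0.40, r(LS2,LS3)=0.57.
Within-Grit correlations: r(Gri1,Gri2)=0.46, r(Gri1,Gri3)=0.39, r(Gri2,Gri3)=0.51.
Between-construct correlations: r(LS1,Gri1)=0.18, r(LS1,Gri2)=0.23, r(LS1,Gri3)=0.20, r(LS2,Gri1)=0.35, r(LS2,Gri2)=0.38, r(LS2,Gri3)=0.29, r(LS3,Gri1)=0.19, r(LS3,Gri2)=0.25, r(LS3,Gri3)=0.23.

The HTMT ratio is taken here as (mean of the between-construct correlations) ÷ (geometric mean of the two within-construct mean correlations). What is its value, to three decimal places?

Between-construct mean = 2.30/9 = 0.2556.
Mean within-LS = 1.49/3 = 0.4967; mean within-Gri = 1.36/3 = 0.4533.
Geometric mean = √(0.4967 × 0.4533) = 0.4745.
HTMT = 0.2556 / 0.4745 = 0.539.

0.539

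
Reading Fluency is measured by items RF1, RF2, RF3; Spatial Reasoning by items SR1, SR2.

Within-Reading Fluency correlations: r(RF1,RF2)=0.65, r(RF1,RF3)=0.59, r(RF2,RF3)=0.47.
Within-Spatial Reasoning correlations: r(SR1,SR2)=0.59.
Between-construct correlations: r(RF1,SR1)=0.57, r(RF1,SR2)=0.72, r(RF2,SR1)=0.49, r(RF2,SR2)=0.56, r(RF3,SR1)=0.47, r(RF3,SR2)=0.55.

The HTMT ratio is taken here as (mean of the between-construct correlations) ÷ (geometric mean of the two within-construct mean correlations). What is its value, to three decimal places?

Mean heterotrait r = 3.36/6 = 0.5600.
Mean within-RF = 1.71/3 = 0.5700; mean within-SR = 0.59/1 = 0.5900.
Geometric mean = √(0.5700 × 0.5900) = 0.5799.
HTMT = 0.5600 / 0.5799 = 0.966.

0.966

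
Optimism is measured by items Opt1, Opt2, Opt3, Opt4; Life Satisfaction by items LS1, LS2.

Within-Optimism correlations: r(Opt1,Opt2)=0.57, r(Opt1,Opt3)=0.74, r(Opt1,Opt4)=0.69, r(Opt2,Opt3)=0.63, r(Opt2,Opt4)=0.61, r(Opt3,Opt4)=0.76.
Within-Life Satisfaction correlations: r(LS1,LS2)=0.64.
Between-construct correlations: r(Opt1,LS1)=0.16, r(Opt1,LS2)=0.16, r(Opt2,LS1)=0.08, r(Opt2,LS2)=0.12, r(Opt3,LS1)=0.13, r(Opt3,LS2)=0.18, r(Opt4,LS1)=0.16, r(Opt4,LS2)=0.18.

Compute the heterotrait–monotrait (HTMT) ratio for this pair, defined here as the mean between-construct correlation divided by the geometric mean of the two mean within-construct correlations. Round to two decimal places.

Between-construct mean = 1.17/8 = 0.1463.
Mean within-Opt = 4.00/6 = 0.6667; mean within-LS = 0.64/1 = 0.6400.
Geometric mean = √(0.6667 × 0.6400) = 0.6532.
HTMT = 0.1463 / 0.6532 = 0.22.

0.22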